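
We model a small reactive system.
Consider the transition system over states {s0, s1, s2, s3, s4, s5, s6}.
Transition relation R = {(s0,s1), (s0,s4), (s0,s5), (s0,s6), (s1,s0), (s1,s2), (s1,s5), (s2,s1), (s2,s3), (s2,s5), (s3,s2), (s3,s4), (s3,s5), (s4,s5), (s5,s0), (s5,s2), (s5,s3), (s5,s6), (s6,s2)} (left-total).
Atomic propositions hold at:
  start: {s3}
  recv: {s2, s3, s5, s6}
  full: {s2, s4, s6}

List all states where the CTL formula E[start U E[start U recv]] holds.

E[start U recv]: least fixpoint, start Z0 = Sat(recv) = {s2, s3, s5, s6}, add states in Sat(start) with some successor in Z. Already a fixed point.
Sat(E[start U recv]) = {s2, s3, s5, s6}
E[start U E[start U recv]]: least fixpoint, start Z0 = Sat(E[start U recv]) = {s2, s3, s5, s6}, add states in Sat(start) with some successor in Z. Already a fixed point.
Sat(E[start U E[start U recv]]) = {s2, s3, s5, s6}

{s2, s3, s5, s6}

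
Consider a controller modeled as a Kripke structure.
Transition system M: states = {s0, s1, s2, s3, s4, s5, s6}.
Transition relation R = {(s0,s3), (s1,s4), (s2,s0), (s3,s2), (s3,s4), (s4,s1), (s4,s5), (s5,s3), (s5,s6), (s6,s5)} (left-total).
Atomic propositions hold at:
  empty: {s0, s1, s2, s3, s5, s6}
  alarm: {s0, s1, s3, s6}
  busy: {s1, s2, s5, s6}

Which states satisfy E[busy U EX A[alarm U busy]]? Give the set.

A[alarm U busy]: least fixpoint, start Z0 = Sat(busy) = {s1, s2, s5, s6}, add states in Sat(alarm) with every successor in Z. Already a fixed point.
Sat(A[alarm U busy]) = {s1, s2, s5, s6}
Sat(EX A[alarm U busy]) = {s : some successor in {s1, s2, s5, s6}} = {s3, s4, s5, s6}
E[busy U EX A[alarm U busy]]: least fixpoint, start Z0 = Sat(EX A[alarm U busy]) = {s3, s4, s5, s6}, add states in Sat(busy) with some successor in Z. Z1 = {s1, s3, s4, s5, s6}; fixed.
Sat(E[busy U EX A[alarm U busy]]) = {s1, s3, s4, s5, s6}

{s1, s3, s4, s5, s6}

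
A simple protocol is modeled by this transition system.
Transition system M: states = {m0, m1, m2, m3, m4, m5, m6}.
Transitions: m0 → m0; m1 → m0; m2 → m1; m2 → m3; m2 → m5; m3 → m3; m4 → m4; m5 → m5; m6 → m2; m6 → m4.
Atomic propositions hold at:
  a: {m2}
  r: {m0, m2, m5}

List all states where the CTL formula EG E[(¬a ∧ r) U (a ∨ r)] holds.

Sat(¬a) = {m0, m1, m3, m4, m5, m6}
Sat(¬a ∧ r) = {m0, m5}
Sat(a ∨ r) = {m0, m2, m5}
E[(¬a ∧ r) U (a ∨ r)]: least fixpoint, start Z0 = Sat((a ∨ r)) = {m0, m2, m5}, add states in Sat(¬a ∧ r) with some successor in Z. Already a fixed point.
Sat(E[(¬a ∧ r) U (a ∨ r)]) = {m0, m2, m5}
EG E[(¬a ∧ r) U (a ∨ r)]: greatest fixpoint, start Z0 = {m0, m2, m5}, keep only states in Sat with some successor in Z. Already a fixed point.
Sat(EG E[(¬a ∧ r) U (a ∨ r)]) = {m0, m2, m5}

{m0, m2, m5}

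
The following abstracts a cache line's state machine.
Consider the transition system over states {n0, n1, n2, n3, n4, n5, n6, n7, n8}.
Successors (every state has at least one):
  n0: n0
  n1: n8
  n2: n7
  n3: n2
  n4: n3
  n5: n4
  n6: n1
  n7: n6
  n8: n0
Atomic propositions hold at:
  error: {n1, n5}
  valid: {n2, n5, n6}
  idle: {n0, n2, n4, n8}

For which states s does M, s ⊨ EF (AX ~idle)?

Sat(~idle) = {n1, n3, n5, n6, n7}
Sat(AX ~idle) = {s : every successor in {n1, n3, n5, n6, n7}} = {n2, n4, n6, n7}
EF (AX ~idle): least fixpoint, start Z0 = {n2, n4, n6, n7}, add states with some successor in Z. Z1 = {n2, n3, n4, n5, n6, n7}; fixed.
Sat(EF (AX ~idle)) = {n2, n3, n4, n5, n6, n7}

{n2, n3, n4, n5, n6, n7}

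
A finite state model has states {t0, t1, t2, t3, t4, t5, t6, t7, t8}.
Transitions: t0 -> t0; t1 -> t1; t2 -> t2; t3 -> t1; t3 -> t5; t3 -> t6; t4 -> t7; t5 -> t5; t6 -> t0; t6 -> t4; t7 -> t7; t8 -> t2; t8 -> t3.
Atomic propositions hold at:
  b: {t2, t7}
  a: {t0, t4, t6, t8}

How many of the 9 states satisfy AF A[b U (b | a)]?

Sat(b | a) = {t0, t2, t4, t6, t7, t8}
A[b U (b | a)]: least fixpoint, start Z0 = Sat((b | a)) = {t0, t2, t4, t6, t7, t8}, add states in Sat(b) with every successor in Z. Already a fixed point.
Sat(A[b U (b | a)]) = {t0, t2, t4, t6, t7, t8}
AF A[b U (b | a)]: least fixpoint, start Z0 = {t0, t2, t4, t6, t7, t8}, add states with every successor in Z. Already a fixed point.
Sat(AF A[b U (b | a)]) = {t0, t2, t4, t6, t7, t8}
|Sat(AF A[b U (b | a)])| = |{t0, t2, t4, t6, t7, t8}| = 6.

6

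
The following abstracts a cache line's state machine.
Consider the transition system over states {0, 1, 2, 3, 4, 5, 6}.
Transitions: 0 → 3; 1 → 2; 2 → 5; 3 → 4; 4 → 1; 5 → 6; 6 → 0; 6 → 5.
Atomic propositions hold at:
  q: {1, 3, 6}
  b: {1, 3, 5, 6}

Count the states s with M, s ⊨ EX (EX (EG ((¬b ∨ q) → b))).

Sat(¬b) = {0, 2, 4}
Sat(¬b ∨ q) = {0, 1, 2, 3, 4, 6}
Sat((¬b ∨ q) → b) = {1, 3, 5, 6}
EG ((¬b ∨ q) → b): greatest fixpoint, start Z0 = {1, 3, 5, 6}, keep only states in Sat with some successor in Z. Z1 = {5, 6}; fixed.
Sat(EG ((¬b ∨ q) → b)) = {5, 6}
Sat(EX (EG ((¬b ∨ q) → b))) = {s : some successor in {5, 6}} = {2, 5, 6}
Sat(EX (EX (EG ((¬b ∨ q) → b)))) = {s : some successor in {2, 5, 6}} = {1, 2, 5, 6}
|Sat(EX (EX (EG ((¬b ∨ q) → b))))| = |{1, 2, 5, 6}| = 4.

4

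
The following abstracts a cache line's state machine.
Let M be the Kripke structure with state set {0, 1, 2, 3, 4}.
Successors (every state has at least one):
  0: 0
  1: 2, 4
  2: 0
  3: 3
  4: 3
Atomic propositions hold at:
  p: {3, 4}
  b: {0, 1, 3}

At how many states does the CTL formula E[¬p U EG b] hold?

Sat(¬p) = {0, 1, 2}
EG b: greatest fixpoint, start Z0 = {0, 1, 3}, keep only states in Sat with some successor in Z. Z1 = {0, 3}; fixed.
Sat(EG b) = {0, 3}
E[¬p U EG b]: least fixpoint, start Z0 = Sat(EG b) = {0, 3}, add states in Sat(¬p) with some successor in Z. Z1 = {0, 2, 3}; Z2 = {0, 1, 2, 3}; fixed.
Sat(E[¬p U EG b]) = {0, 1, 2, 3}
|Sat(E[¬p U EG b])| = |{0, 1, 2, 3}| = 4.

4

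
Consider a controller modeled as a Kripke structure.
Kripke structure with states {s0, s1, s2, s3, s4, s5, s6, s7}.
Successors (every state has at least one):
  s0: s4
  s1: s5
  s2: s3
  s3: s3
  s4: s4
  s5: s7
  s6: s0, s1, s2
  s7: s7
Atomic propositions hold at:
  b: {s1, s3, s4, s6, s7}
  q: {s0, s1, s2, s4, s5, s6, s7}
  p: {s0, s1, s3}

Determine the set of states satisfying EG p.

EG p: greatest fixpoint, start Z0 = {s0, s1, s3}, keep only states in Sat with some successor in Z. Z1 = {s3}; fixed.
Sat(EG p) = {s3}

{s3}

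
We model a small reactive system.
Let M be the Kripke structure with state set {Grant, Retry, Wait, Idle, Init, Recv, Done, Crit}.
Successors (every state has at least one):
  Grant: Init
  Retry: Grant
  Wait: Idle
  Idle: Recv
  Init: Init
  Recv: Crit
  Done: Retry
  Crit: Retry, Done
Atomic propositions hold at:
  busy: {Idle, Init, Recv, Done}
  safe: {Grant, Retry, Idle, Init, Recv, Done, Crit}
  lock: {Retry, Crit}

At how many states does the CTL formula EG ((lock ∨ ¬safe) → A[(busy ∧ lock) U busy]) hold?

Sat(¬safe) = {Wait}
Sat(lock ∨ ¬safe) = {Retry, Wait, Crit}
Sat(busy ∧ lock) = ∅
A[(busy ∧ lock) U busy]: least fixpoint, start Z0 = Sat(busy) = {Idle, Init, Recv, Done}, add states in Sat(busy ∧ lock) with every successor in Z. Already a fixed point.
Sat(A[(busy ∧ lock) U busy]) = {Idle, Init, Recv, Done}
Sat((lock ∨ ¬safe) → A[(busy ∧ lock) U busy]) = {Grant, Idle, Init, Recv, Done}
EG ((lock ∨ ¬safe) → A[(busy ∧ lock) U busy]): greatest fixpoint, start Z0 = {Grant, Idle, Init, Recv, Done}, keep only states in Sat with some successor in Z. Z1 = {Grant, Idle, Init}; Z2 = {Grant, Init}; fixed.
Sat(EG ((lock ∨ ¬safe) → A[(busy ∧ lock) U busy])) = {Grant, Init}
|Sat(EG ((lock ∨ ¬safe) → A[(busy ∧ lock) U busy]))| = |{Grant, Init}| = 2.

2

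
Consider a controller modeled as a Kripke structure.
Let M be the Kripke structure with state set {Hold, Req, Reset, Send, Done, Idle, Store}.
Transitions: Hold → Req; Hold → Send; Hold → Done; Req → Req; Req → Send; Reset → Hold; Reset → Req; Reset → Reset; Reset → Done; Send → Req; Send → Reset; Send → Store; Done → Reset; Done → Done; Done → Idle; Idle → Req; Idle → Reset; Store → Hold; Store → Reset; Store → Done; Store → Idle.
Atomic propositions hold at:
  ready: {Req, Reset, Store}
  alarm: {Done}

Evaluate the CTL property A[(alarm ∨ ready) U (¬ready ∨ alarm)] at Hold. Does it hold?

Sat(alarm ∨ ready) = {Req, Reset, Done, Store}
Sat(¬ready) = {Hold, Send, Done, Idle}
Sat(¬ready ∨ alarm) = {Hold, Send, Done, Idle}
A[(alarm ∨ ready) U (¬ready ∨ alarm)]: least fixpoint, start Z0 = Sat((¬ready ∨ alarm)) = {Hold, Send, Done, Idle}, add states in Sat(alarm ∨ ready) with every successor in Z. Already a fixed point.
Sat(A[(alarm ∨ ready) U (¬ready ∨ alarm)]) = {Hold, Send, Done, Idle}
Hold ∈ Sat(A[(alarm ∨ ready) U (¬ready ∨ alarm)]) = {Hold, Send, Done, Idle}, so the formula holds at Hold.

Yes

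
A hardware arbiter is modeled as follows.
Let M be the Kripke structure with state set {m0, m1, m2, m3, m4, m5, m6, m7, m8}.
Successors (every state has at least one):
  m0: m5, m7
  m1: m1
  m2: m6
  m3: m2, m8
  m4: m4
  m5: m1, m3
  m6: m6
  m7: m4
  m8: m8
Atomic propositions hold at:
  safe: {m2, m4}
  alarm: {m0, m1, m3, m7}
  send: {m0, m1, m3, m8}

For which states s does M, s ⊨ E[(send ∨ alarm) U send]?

{m0, m1, m3, m8}

Sat(send ∨ alarm) = {m0, m1, m3, m7, m8}
E[(send ∨ alarm) U send]: least fixpoint, start Z0 = Sat(send) = {m0, m1, m3, m8}, add states in Sat(send ∨ alarm) with some successor in Z. Already a fixed point.
Sat(E[(send ∨ alarm) U send]) = {m0, m1, m3, m8}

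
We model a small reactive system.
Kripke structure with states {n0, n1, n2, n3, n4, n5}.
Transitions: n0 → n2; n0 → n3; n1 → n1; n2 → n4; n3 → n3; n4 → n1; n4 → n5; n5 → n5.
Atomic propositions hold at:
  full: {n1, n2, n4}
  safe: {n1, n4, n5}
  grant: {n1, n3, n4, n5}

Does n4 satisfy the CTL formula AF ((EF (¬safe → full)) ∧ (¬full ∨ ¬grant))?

No

Sat(¬safe) = {n0, n2, n3}
Sat(¬safe → full) = {n1, n2, n4, n5}
EF (¬safe → full): least fixpoint, start Z0 = {n1, n2, n4, n5}, add states with some successor in Z. Z1 = {n0, n1, n2, n4, n5}; fixed.
Sat(EF (¬safe → full)) = {n0, n1, n2, n4, n5}
Sat(¬full) = {n0, n3, n5}
Sat(¬grant) = {n0, n2}
Sat(¬full ∨ ¬grant) = {n0, n2, n3, n5}
Sat((EF (¬safe → full)) ∧ (¬full ∨ ¬grant)) = {n0, n2, n5}
AF ((EF (¬safe → full)) ∧ (¬full ∨ ¬grant)): least fixpoint, start Z0 = {n0, n2, n5}, add states with every successor in Z. Already a fixed point.
Sat(AF ((EF (¬safe → full)) ∧ (¬full ∨ ¬grant))) = {n0, n2, n5}
n4 ∉ Sat(AF ((EF (¬safe → full)) ∧ (¬full ∨ ¬grant))) = {n0, n2, n5}, so the formula does not hold at n4.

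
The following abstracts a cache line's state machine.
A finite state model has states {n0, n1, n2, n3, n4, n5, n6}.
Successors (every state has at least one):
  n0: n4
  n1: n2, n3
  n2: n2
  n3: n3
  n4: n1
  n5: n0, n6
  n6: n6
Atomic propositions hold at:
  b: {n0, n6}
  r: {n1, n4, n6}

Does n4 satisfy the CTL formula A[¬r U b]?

No

Sat(¬r) = {n0, n2, n3, n5}
A[¬r U b]: least fixpoint, start Z0 = Sat(b) = {n0, n6}, add states in Sat(¬r) with every successor in Z. Z1 = {n0, n5, n6}; fixed.
Sat(A[¬r U b]) = {n0, n5, n6}
n4 ∉ Sat(A[¬r U b]) = {n0, n5, n6}, so the formula does not hold at n4.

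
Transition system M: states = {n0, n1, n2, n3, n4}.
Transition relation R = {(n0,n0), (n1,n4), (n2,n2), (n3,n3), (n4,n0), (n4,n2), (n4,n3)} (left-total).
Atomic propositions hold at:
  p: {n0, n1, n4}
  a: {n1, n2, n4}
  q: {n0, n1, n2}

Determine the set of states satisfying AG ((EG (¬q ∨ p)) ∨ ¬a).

Sat(¬q) = {n3, n4}
Sat(¬q ∨ p) = {n0, n1, n3, n4}
EG (¬q ∨ p): greatest fixpoint, start Z0 = {n0, n1, n3, n4}, keep only states in Sat with some successor in Z. Already a fixed point.
Sat(EG (¬q ∨ p)) = {n0, n1, n3, n4}
Sat(¬a) = {n0, n3}
Sat((EG (¬q ∨ p)) ∨ ¬a) = {n0, n1, n3, n4}
AG ((EG (¬q ∨ p)) ∨ ¬a): greatest fixpoint, start Z0 = {n0, n1, n3, n4}, keep only states in Sat with every successor in Z. Z1 = {n0, n1, n3}; Z2 = {n0, n3}; fixed.
Sat(AG ((EG (¬q ∨ p)) ∨ ¬a)) = {n0, n3}

{n0, n3}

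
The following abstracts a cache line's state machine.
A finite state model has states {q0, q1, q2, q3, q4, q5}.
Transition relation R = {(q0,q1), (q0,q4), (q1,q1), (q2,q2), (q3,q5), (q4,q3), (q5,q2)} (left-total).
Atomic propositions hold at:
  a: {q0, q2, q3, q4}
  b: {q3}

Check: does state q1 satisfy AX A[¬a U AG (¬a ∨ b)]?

Yes

Sat(¬a) = {q1, q5}
Sat(¬a ∨ b) = {q1, q3, q5}
AG (¬a ∨ b): greatest fixpoint, start Z0 = {q1, q3, q5}, keep only states in Sat with every successor in Z. Z1 = {q1, q3}; Z2 = {q1}; fixed.
Sat(AG (¬a ∨ b)) = {q1}
A[¬a U AG (¬a ∨ b)]: least fixpoint, start Z0 = Sat(AG (¬a ∨ b)) = {q1}, add states in Sat(¬a) with every successor in Z. Already a fixed point.
Sat(A[¬a U AG (¬a ∨ b)]) = {q1}
Sat(AX A[¬a U AG (¬a ∨ b)]) = {s : every successor in {q1}} = {q1}
q1 ∈ Sat(AX A[¬a U AG (¬a ∨ b)]) = {q1}, so the formula holds at q1.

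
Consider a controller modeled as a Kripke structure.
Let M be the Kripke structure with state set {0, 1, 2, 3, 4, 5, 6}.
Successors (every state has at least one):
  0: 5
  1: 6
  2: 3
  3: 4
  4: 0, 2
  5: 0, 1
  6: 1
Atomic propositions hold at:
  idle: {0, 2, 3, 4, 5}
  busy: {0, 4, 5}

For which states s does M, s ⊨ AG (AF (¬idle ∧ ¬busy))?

Sat(¬idle) = {1, 6}
Sat(¬busy) = {1, 2, 3, 6}
Sat(¬idle ∧ ¬busy) = {1, 6}
AF (¬idle ∧ ¬busy): least fixpoint, start Z0 = {1, 6}, add states with every successor in Z. Already a fixed point.
Sat(AF (¬idle ∧ ¬busy)) = {1, 6}
AG (AF (¬idle ∧ ¬busy)): greatest fixpoint, start Z0 = {1, 6}, keep only states in Sat with every successor in Z. Already a fixed point.
Sat(AG (AF (¬idle ∧ ¬busy))) = {1, 6}

{1, 6}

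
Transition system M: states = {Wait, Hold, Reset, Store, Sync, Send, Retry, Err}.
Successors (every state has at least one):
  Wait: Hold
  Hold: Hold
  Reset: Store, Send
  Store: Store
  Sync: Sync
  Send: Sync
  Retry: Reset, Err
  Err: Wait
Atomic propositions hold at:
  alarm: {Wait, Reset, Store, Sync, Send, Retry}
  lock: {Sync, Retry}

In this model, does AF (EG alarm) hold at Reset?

EG alarm: greatest fixpoint, start Z0 = {Wait, Reset, Store, Sync, Send, Retry}, keep only states in Sat with some successor in Z. Z1 = {Reset, Store, Sync, Send, Retry}; fixed.
Sat(EG alarm) = {Reset, Store, Sync, Send, Retry}
AF (EG alarm): least fixpoint, start Z0 = {Reset, Store, Sync, Send, Retry}, add states with every successor in Z. Already a fixed point.
Sat(AF (EG alarm)) = {Reset, Store, Sync, Send, Retry}
Reset ∈ Sat(AF (EG alarm)) = {Reset, Store, Sync, Send, Retry}, so the formula holds at Reset.

Yes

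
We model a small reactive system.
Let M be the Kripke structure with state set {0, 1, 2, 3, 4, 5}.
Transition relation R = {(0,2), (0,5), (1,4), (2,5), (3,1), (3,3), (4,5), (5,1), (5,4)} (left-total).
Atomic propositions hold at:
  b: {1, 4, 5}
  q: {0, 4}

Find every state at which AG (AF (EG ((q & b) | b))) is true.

Sat(q & b) = {4}
Sat((q & b) | b) = {1, 4, 5}
EG ((q & b) | b): greatest fixpoint, start Z0 = {1, 4, 5}, keep only states in Sat with some successor in Z. Already a fixed point.
Sat(EG ((q & b) | b)) = {1, 4, 5}
AF (EG ((q & b) | b)): least fixpoint, start Z0 = {1, 4, 5}, add states with every successor in Z. Z1 = {1, 2, 4, 5}; Z2 = {0, 1, 2, 4, 5}; fixed.
Sat(AF (EG ((q & b) | b))) = {0, 1, 2, 4, 5}
AG (AF (EG ((q & b) | b))): greatest fixpoint, start Z0 = {0, 1, 2, 4, 5}, keep only states in Sat with every successor in Z. Already a fixed point.
Sat(AG (AF (EG ((q & b) | b)))) = {0, 1, 2, 4, 5}

{0, 1, 2, 4, 5}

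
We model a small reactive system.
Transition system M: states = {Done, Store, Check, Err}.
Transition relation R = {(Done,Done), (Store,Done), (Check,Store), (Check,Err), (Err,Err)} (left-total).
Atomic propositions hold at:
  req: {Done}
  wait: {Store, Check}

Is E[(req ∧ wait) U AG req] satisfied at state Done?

Yes

Sat(req ∧ wait) = ∅
AG req: greatest fixpoint, start Z0 = {Done}, keep only states in Sat with every successor in Z. Already a fixed point.
Sat(AG req) = {Done}
E[(req ∧ wait) U AG req]: least fixpoint, start Z0 = Sat(AG req) = {Done}, add states in Sat(req ∧ wait) with some successor in Z. Already a fixed point.
Sat(E[(req ∧ wait) U AG req]) = {Done}
Done ∈ Sat(E[(req ∧ wait) U AG req]) = {Done}, so the formula holds at Done.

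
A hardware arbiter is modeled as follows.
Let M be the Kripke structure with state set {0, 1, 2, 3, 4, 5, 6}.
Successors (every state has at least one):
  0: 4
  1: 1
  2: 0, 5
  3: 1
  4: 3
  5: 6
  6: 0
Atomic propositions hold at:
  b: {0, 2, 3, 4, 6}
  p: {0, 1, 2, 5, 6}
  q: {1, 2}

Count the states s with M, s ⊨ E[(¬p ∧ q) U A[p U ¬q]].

6

Sat(¬p) = {3, 4}
Sat(¬p ∧ q) = ∅
Sat(¬q) = {0, 3, 4, 5, 6}
A[p U ¬q]: least fixpoint, start Z0 = Sat(¬q) = {0, 3, 4, 5, 6}, add states in Sat(p) with every successor in Z. Z1 = {0, 2, 3, 4, 5, 6}; fixed.
Sat(A[p U ¬q]) = {0, 2, 3, 4, 5, 6}
E[(¬p ∧ q) U A[p U ¬q]]: least fixpoint, start Z0 = Sat(A[p U ¬q]) = {0, 2, 3, 4, 5, 6}, add states in Sat(¬p ∧ q) with some successor in Z. Already a fixed point.
Sat(E[(¬p ∧ q) U A[p U ¬q]]) = {0, 2, 3, 4, 5, 6}
|Sat(E[(¬p ∧ q) U A[p U ¬q]])| = |{0, 2, 3, 4, 5, 6}| = 6.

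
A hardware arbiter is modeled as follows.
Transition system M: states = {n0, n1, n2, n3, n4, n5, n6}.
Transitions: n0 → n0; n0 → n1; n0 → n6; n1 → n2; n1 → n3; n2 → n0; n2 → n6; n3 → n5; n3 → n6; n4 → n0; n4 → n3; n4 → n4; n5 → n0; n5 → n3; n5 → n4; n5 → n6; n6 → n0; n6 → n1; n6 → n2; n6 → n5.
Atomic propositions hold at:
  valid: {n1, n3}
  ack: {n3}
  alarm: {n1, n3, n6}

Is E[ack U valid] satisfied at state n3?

Yes

E[ack U valid]: least fixpoint, start Z0 = Sat(valid) = {n1, n3}, add states in Sat(ack) with some successor in Z. Already a fixed point.
Sat(E[ack U valid]) = {n1, n3}
n3 ∈ Sat(E[ack U valid]) = {n1, n3}, so the formula holds at n3.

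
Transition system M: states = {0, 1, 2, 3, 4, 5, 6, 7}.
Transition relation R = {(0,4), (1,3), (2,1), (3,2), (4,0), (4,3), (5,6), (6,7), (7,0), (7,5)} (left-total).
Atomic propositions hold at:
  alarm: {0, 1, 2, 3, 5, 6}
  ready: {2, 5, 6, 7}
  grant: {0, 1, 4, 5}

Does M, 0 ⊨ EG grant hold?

Yes

EG grant: greatest fixpoint, start Z0 = {0, 1, 4, 5}, keep only states in Sat with some successor in Z. Z1 = {0, 4}; fixed.
Sat(EG grant) = {0, 4}
0 ∈ Sat(EG grant) = {0, 4}, so the formula holds at 0.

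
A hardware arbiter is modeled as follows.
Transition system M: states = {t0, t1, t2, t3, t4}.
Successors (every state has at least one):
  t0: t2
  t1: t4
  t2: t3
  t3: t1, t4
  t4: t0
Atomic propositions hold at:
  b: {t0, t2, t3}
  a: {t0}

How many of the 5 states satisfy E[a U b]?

E[a U b]: least fixpoint, start Z0 = Sat(b) = {t0, t2, t3}, add states in Sat(a) with some successor in Z. Already a fixed point.
Sat(E[a U b]) = {t0, t2, t3}
|Sat(E[a U b])| = |{t0, t2, t3}| = 3.

3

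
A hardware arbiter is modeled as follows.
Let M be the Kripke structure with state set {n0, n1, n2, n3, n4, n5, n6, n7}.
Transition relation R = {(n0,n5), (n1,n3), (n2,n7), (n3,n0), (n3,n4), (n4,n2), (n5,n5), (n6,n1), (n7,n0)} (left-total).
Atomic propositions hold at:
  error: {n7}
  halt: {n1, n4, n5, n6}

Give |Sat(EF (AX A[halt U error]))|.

5

A[halt U error]: least fixpoint, start Z0 = Sat(error) = {n7}, add states in Sat(halt) with every successor in Z. Already a fixed point.
Sat(A[halt U error]) = {n7}
Sat(AX A[halt U error]) = {s : every successor in {n7}} = {n2}
EF (AX A[halt U error]): least fixpoint, start Z0 = {n2}, add states with some successor in Z. Z1 = {n2, n4}; Z2 = {n2, n3, n4}; Z3 = {n1, n2, n3, n4}; Z4 = {n1, n2, n3, n4, n6}; fixed.
Sat(EF (AX A[halt U error])) = {n1, n2, n3, n4, n6}
|Sat(EF (AX A[halt U error]))| = |{n1, n2, n3, n4, n6}| = 5.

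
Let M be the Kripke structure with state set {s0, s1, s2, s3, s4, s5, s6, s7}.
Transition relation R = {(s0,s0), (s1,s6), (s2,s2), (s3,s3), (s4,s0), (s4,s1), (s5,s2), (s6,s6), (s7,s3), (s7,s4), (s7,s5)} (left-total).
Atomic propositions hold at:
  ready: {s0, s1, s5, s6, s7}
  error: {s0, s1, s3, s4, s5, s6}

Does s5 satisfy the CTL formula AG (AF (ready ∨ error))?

Sat(ready ∨ error) = {s0, s1, s3, s4, s5, s6, s7}
AF (ready ∨ error): least fixpoint, start Z0 = {s0, s1, s3, s4, s5, s6, s7}, add states with every successor in Z. Already a fixed point.
Sat(AF (ready ∨ error)) = {s0, s1, s3, s4, s5, s6, s7}
AG (AF (ready ∨ error)): greatest fixpoint, start Z0 = {s0, s1, s3, s4, s5, s6, s7}, keep only states in Sat with every successor in Z. Z1 = {s0, s1, s3, s4, s6, s7}; Z2 = {s0, s1, s3, s4, s6}; fixed.
Sat(AG (AF (ready ∨ error))) = {s0, s1, s3, s4, s6}
s5 ∉ Sat(AG (AF (ready ∨ error))) = {s0, s1, s3, s4, s6}, so the formula does not hold at s5.

No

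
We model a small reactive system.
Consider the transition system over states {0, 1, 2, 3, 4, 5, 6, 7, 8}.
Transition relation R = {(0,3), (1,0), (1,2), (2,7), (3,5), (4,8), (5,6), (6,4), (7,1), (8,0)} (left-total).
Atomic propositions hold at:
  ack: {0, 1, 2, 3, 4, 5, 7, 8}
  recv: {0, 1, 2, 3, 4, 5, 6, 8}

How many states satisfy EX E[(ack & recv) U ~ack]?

Sat(ack & recv) = {0, 1, 2, 3, 4, 5, 8}
Sat(~ack) = {6}
E[(ack & recv) U ~ack]: least fixpoint, start Z0 = Sat(~ack) = {6}, add states in Sat(ack & recv) with some successor in Z. Z1 = {5, 6}; Z2 = {3, 5, 6}; Z3 = {0, 3, 5, 6}; Z4 = {0, 1, 3, 5, 6, 8}; Z5 = {0, 1, 3, 4, 5, 6, 8}; fixed.
Sat(E[(ack & recv) U ~ack]) = {0, 1, 3, 4, 5, 6, 8}
Sat(EX E[(ack & recv) U ~ack]) = {s : some successor in {0, 1, 3, 4, 5, 6, 8}} = {0, 1, 3, 4, 5, 6, 7, 8}
|Sat(EX E[(ack & recv) U ~ack])| = |{0, 1, 3, 4, 5, 6, 7, 8}| = 8.

8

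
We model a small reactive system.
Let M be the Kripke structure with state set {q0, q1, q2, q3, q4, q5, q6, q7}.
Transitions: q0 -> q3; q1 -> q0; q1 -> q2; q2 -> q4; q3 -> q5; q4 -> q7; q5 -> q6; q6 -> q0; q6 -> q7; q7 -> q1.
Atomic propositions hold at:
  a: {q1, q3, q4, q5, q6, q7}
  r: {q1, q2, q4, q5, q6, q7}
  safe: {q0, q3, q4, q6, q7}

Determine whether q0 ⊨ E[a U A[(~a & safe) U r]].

Sat(~a) = {q0, q2}
Sat(~a & safe) = {q0}
A[(~a & safe) U r]: least fixpoint, start Z0 = Sat(r) = {q1, q2, q4, q5, q6, q7}, add states in Sat(~a & safe) with every successor in Z. Already a fixed point.
Sat(A[(~a & safe) U r]) = {q1, q2, q4, q5, q6, q7}
E[a U A[(~a & safe) U r]]: least fixpoint, start Z0 = Sat(A[(~a & safe) U r]) = {q1, q2, q4, q5, q6, q7}, add states in Sat(a) with some successor in Z. Z1 = {q1, q2, q3, q4, q5, q6, q7}; fixed.
Sat(E[a U A[(~a & safe) U r]]) = {q1, q2, q3, q4, q5, q6, q7}
q0 ∉ Sat(E[a U A[(~a & safe) U r]]) = {q1, q2, q3, q4, q5, q6, q7}, so the formula does not hold at q0.

No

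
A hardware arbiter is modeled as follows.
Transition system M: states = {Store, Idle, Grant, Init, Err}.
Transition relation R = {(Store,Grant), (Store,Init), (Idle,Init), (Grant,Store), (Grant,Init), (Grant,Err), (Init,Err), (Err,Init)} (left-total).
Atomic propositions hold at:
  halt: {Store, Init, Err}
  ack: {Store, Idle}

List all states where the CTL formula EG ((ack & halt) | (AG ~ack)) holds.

Sat(ack & halt) = {Store}
Sat(~ack) = {Grant, Init, Err}
AG ~ack: greatest fixpoint, start Z0 = {Grant, Init, Err}, keep only states in Sat with every successor in Z. Z1 = {Init, Err}; fixed.
Sat(AG ~ack) = {Init, Err}
Sat((ack & halt) | (AG ~ack)) = {Store, Init, Err}
EG ((ack & halt) | (AG ~ack)): greatest fixpoint, start Z0 = {Store, Init, Err}, keep only states in Sat with some successor in Z. Already a fixed point.
Sat(EG ((ack & halt) | (AG ~ack))) = {Store, Init, Err}

{Store, Init, Err}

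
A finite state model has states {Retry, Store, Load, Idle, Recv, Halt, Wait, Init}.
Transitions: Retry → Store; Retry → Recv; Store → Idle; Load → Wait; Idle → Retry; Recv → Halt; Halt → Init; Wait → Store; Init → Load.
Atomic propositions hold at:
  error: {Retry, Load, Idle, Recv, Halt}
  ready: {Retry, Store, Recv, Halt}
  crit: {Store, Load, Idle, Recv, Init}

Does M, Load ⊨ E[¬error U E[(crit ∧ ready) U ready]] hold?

Sat(¬error) = {Store, Wait, Init}
Sat(crit ∧ ready) = {Store, Recv}
E[(crit ∧ ready) U ready]: least fixpoint, start Z0 = Sat(ready) = {Retry, Store, Recv, Halt}, add states in Sat(crit ∧ ready) with some successor in Z. Already a fixed point.
Sat(E[(crit ∧ ready) U ready]) = {Retry, Store, Recv, Halt}
E[¬error U E[(crit ∧ ready) U ready]]: least fixpoint, start Z0 = Sat(E[(crit ∧ ready) U ready]) = {Retry, Store, Recv, Halt}, add states in Sat(¬error) with some successor in Z. Z1 = {Retry, Store, Recv, Halt, Wait}; fixed.
Sat(E[¬error U E[(crit ∧ ready) U ready]]) = {Retry, Store, Recv, Halt, Wait}
Load ∉ Sat(E[¬error U E[(crit ∧ ready) U ready]]) = {Retry, Store, Recv, Halt, Wait}, so the formula does not hold at Load.

No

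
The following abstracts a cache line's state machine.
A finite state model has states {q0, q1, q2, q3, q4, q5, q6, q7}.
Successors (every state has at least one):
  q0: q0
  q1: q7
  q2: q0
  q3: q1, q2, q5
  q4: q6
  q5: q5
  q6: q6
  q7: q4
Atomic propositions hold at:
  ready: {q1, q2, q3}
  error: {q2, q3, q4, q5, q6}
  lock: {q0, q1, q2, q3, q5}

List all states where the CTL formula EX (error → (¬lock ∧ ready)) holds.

Sat(¬lock) = {q4, q6, q7}
Sat(¬lock ∧ ready) = ∅
Sat(error → (¬lock ∧ ready)) = {q0, q1, q7}
Sat(EX (error → (¬lock ∧ ready))) = {s : some successor in {q0, q1, q7}} = {q0, q1, q2, q3}

{q0, q1, q2, q3}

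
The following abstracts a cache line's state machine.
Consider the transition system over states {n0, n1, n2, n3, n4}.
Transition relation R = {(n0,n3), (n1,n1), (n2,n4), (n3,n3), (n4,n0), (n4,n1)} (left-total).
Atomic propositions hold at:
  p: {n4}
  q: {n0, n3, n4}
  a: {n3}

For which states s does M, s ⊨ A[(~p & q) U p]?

{n4}

Sat(~p) = {n0, n1, n2, n3}
Sat(~p & q) = {n0, n3}
A[(~p & q) U p]: least fixpoint, start Z0 = Sat(p) = {n4}, add states in Sat(~p & q) with every successor in Z. Already a fixed point.
Sat(A[(~p & q) U p]) = {n4}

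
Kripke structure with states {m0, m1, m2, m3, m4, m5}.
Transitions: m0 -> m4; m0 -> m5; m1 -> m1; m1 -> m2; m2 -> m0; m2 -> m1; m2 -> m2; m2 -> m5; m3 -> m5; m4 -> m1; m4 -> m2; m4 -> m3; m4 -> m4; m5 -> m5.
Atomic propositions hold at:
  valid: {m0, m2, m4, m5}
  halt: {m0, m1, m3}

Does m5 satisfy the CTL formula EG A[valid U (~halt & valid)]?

Yes

Sat(~halt) = {m2, m4, m5}
Sat(~halt & valid) = {m2, m4, m5}
A[valid U (~halt & valid)]: least fixpoint, start Z0 = Sat((~halt & valid)) = {m2, m4, m5}, add states in Sat(valid) with every successor in Z. Z1 = {m0, m2, m4, m5}; fixed.
Sat(A[valid U (~halt & valid)]) = {m0, m2, m4, m5}
EG A[valid U (~halt & valid)]: greatest fixpoint, start Z0 = {m0, m2, m4, m5}, keep only states in Sat with some successor in Z. Already a fixed point.
Sat(EG A[valid U (~halt & valid)]) = {m0, m2, m4, m5}
m5 ∈ Sat(EG A[valid U (~halt & valid)]) = {m0, m2, m4, m5}, so the formula holds at m5.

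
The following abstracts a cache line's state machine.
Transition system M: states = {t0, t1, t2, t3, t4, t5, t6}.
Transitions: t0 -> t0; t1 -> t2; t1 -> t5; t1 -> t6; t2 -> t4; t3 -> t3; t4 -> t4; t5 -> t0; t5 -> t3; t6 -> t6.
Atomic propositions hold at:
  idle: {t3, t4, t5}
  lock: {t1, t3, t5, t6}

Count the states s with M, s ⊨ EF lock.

4

EF lock: least fixpoint, start Z0 = {t1, t3, t5, t6}, add states with some successor in Z. Already a fixed point.
Sat(EF lock) = {t1, t3, t5, t6}
|Sat(EF lock)| = |{t1, t3, t5, t6}| = 4.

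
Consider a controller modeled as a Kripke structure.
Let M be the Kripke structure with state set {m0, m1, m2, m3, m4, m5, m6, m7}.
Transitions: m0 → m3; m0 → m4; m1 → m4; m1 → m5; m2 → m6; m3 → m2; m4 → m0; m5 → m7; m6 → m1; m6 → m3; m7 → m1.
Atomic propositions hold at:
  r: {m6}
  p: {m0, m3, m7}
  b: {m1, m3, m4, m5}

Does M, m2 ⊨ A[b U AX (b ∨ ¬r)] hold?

Sat(¬r) = {m0, m1, m2, m3, m4, m5, m7}
Sat(b ∨ ¬r) = {m0, m1, m2, m3, m4, m5, m7}
Sat(AX (b ∨ ¬r)) = {s : every successor in {m0, m1, m2, m3, m4, m5, m7}} = {m0, m1, m3, m4, m5, m6, m7}
A[b U AX (b ∨ ¬r)]: least fixpoint, start Z0 = Sat(AX (b ∨ ¬r)) = {m0, m1, m3, m4, m5, m6, m7}, add states in Sat(b) with every successor in Z. Already a fixed point.
Sat(A[b U AX (b ∨ ¬r)]) = {m0, m1, m3, m4, m5, m6, m7}
m2 ∉ Sat(A[b U AX (b ∨ ¬r)]) = {m0, m1, m3, m4, m5, m6, m7}, so the formula does not hold at m2.

No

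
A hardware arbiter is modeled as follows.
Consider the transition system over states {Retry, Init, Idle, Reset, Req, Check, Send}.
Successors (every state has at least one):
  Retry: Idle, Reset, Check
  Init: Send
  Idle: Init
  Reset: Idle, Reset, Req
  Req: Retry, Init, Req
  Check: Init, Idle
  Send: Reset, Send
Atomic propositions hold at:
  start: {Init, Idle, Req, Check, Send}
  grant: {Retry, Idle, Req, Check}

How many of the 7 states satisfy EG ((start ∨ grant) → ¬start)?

Sat(start ∨ grant) = {Retry, Init, Idle, Req, Check, Send}
Sat(¬start) = {Retry, Reset}
Sat((start ∨ grant) → ¬start) = {Retry, Reset}
EG ((start ∨ grant) → ¬start): greatest fixpoint, start Z0 = {Retry, Reset}, keep only states in Sat with some successor in Z. Already a fixed point.
Sat(EG ((start ∨ grant) → ¬start)) = {Retry, Reset}
|Sat(EG ((start ∨ grant) → ¬start))| = |{Retry, Reset}| = 2.

2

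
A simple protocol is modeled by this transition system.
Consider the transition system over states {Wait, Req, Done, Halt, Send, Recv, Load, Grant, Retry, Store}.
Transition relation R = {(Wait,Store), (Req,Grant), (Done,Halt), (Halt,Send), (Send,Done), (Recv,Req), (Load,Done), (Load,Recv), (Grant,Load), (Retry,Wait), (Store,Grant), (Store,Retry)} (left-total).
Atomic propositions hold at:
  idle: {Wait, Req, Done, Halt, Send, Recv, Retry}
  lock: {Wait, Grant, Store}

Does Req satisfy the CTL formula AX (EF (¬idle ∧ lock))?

Yes

Sat(¬idle) = {Load, Grant, Store}
Sat(¬idle ∧ lock) = {Grant, Store}
EF (¬idle ∧ lock): least fixpoint, start Z0 = {Grant, Store}, add states with some successor in Z. Z1 = {Wait, Req, Grant, Store}; Z2 = {Wait, Req, Recv, Grant, Retry, Store}; Z3 = {Wait, Req, Recv, Load, Grant, Retry, Store}; fixed.
Sat(EF (¬idle ∧ lock)) = {Wait, Req, Recv, Load, Grant, Retry, Store}
Sat(AX (EF (¬idle ∧ lock))) = {s : every successor in {Wait, Req, Recv, Load, Grant, Retry, Store}} = {Wait, Req, Recv, Grant, Retry, Store}
Req ∈ Sat(AX (EF (¬idle ∧ lock))) = {Wait, Req, Recv, Grant, Retry, Store}, so the formula holds at Req.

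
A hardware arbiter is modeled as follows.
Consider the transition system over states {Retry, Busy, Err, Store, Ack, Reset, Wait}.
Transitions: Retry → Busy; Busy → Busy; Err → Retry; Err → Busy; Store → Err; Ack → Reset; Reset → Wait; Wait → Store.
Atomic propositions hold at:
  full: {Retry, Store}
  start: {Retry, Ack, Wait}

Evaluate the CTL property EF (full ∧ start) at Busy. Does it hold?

Sat(full ∧ start) = {Retry}
EF (full ∧ start): least fixpoint, start Z0 = {Retry}, add states with some successor in Z. Z1 = {Retry, Err}; Z2 = {Retry, Err, Store}; Z3 = {Retry, Err, Store, Wait}; Z4 = {Retry, Err, Store, Reset, Wait}; Z5 = {Retry, Err, Store, Ack, Reset, Wait}; fixed.
Sat(EF (full ∧ start)) = {Retry, Err, Store, Ack, Reset, Wait}
Busy ∉ Sat(EF (full ∧ start)) = {Retry, Err, Store, Ack, Reset, Wait}, so the formula does not hold at Busy.

No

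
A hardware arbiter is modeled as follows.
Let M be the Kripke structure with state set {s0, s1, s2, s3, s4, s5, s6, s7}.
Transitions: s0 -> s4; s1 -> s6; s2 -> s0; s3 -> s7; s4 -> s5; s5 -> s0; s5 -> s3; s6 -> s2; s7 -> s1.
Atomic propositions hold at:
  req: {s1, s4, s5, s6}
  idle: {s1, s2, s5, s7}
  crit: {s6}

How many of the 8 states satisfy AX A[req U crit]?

2

A[req U crit]: least fixpoint, start Z0 = Sat(crit) = {s6}, add states in Sat(req) with every successor in Z. Z1 = {s1, s6}; fixed.
Sat(A[req U crit]) = {s1, s6}
Sat(AX A[req U crit]) = {s : every successor in {s1, s6}} = {s1, s7}
|Sat(AX A[req U crit])| = |{s1, s7}| = 2.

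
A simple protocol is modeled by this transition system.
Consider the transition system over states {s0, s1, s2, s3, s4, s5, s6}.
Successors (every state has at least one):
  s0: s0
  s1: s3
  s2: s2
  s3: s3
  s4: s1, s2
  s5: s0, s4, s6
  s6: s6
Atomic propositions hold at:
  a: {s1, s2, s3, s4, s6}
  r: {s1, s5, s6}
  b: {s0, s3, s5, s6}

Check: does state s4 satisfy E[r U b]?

E[r U b]: least fixpoint, start Z0 = Sat(b) = {s0, s3, s5, s6}, add states in Sat(r) with some successor in Z. Z1 = {s0, s1, s3, s5, s6}; fixed.
Sat(E[r U b]) = {s0, s1, s3, s5, s6}
s4 ∉ Sat(E[r U b]) = {s0, s1, s3, s5, s6}, so the formula does not hold at s4.

No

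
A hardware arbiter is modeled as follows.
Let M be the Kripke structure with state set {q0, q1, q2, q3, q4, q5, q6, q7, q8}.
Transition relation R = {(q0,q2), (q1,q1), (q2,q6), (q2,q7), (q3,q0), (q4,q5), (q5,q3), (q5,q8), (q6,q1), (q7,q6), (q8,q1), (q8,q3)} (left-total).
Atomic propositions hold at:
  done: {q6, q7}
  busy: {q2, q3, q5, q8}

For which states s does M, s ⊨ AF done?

{q0, q2, q3, q6, q7}

AF done: least fixpoint, start Z0 = {q6, q7}, add states with every successor in Z. Z1 = {q2, q6, q7}; Z2 = {q0, q2, q6, q7}; Z3 = {q0, q2, q3, q6, q7}; fixed.
Sat(AF done) = {q0, q2, q3, q6, q7}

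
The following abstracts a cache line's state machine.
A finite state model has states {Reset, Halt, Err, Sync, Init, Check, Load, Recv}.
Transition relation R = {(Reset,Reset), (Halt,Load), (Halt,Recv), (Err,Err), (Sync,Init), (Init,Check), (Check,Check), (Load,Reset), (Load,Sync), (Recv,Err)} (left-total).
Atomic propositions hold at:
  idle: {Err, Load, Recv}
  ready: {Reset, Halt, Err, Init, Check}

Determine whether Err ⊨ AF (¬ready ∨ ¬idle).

No

Sat(¬ready) = {Sync, Load, Recv}
Sat(¬idle) = {Reset, Halt, Sync, Init, Check}
Sat(¬ready ∨ ¬idle) = {Reset, Halt, Sync, Init, Check, Load, Recv}
AF (¬ready ∨ ¬idle): least fixpoint, start Z0 = {Reset, Halt, Sync, Init, Check, Load, Recv}, add states with every successor in Z. Already a fixed point.
Sat(AF (¬ready ∨ ¬idle)) = {Reset, Halt, Sync, Init, Check, Load, Recv}
Err ∉ Sat(AF (¬ready ∨ ¬idle)) = {Reset, Halt, Sync, Init, Check, Load, Recv}, so the formula does not hold at Err.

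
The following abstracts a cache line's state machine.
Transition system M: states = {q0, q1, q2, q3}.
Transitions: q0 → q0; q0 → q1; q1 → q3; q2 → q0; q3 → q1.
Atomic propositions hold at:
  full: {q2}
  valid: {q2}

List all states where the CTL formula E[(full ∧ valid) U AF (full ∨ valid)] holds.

Sat(full ∧ valid) = {q2}
Sat(full ∨ valid) = {q2}
AF (full ∨ valid): least fixpoint, start Z0 = {q2}, add states with every successor in Z. Already a fixed point.
Sat(AF (full ∨ valid)) = {q2}
E[(full ∧ valid) U AF (full ∨ valid)]: least fixpoint, start Z0 = Sat(AF (full ∨ valid)) = {q2}, add states in Sat(full ∧ valid) with some successor in Z. Already a fixed point.
Sat(E[(full ∧ valid) U AF (full ∨ valid)]) = {q2}

{q2}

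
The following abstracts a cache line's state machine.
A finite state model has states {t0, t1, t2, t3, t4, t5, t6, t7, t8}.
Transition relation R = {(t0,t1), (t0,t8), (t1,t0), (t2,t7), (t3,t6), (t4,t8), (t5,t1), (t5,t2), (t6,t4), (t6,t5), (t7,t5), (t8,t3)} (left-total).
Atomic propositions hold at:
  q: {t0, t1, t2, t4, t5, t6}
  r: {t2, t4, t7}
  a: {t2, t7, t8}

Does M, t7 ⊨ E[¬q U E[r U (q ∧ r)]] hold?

Sat(¬q) = {t3, t7, t8}
Sat(q ∧ r) = {t2, t4}
E[r U (q ∧ r)]: least fixpoint, start Z0 = Sat((q ∧ r)) = {t2, t4}, add states in Sat(r) with some successor in Z. Already a fixed point.
Sat(E[r U (q ∧ r)]) = {t2, t4}
E[¬q U E[r U (q ∧ r)]]: least fixpoint, start Z0 = Sat(E[r U (q ∧ r)]) = {t2, t4}, add states in Sat(¬q) with some successor in Z. Already a fixed point.
Sat(E[¬q U E[r U (q ∧ r)]]) = {t2, t4}
t7 ∉ Sat(E[¬q U E[r U (q ∧ r)]]) = {t2, t4}, so the formula does not hold at t7.

No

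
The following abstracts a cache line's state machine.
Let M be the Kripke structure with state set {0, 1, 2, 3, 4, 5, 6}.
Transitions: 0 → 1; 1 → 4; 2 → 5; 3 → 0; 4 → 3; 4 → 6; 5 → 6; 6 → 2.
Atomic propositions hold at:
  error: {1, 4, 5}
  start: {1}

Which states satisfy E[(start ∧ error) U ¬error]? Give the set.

{0, 2, 3, 6}

Sat(start ∧ error) = {1}
Sat(¬error) = {0, 2, 3, 6}
E[(start ∧ error) U ¬error]: least fixpoint, start Z0 = Sat(¬error) = {0, 2, 3, 6}, add states in Sat(start ∧ error) with some successor in Z. Already a fixed point.
Sat(E[(start ∧ error) U ¬error]) = {0, 2, 3, 6}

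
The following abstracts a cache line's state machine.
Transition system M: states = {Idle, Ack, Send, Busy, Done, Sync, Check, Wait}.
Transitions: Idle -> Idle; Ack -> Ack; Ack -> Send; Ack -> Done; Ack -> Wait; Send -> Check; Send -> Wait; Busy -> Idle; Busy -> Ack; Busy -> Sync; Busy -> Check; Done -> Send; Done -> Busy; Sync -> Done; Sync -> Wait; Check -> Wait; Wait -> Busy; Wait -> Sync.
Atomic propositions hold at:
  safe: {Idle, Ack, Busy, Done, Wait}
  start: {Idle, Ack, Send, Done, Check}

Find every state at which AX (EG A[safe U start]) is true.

{Idle}

A[safe U start]: least fixpoint, start Z0 = Sat(start) = {Idle, Ack, Send, Done, Check}, add states in Sat(safe) with every successor in Z. Already a fixed point.
Sat(A[safe U start]) = {Idle, Ack, Send, Done, Check}
EG A[safe U start]: greatest fixpoint, start Z0 = {Idle, Ack, Send, Done, Check}, keep only states in Sat with some successor in Z. Z1 = {Idle, Ack, Send, Done}; Z2 = {Idle, Ack, Done}; Z3 = {Idle, Ack}; fixed.
Sat(EG A[safe U start]) = {Idle, Ack}
Sat(AX (EG A[safe U start])) = {s : every successor in {Idle, Ack}} = {Idle}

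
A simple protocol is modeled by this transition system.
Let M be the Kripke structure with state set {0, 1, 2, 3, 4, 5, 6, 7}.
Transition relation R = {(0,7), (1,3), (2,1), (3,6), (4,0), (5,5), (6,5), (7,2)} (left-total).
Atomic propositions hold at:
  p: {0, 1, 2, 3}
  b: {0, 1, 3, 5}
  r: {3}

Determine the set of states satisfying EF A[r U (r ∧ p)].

{0, 1, 2, 3, 4, 7}

Sat(r ∧ p) = {3}
A[r U (r ∧ p)]: least fixpoint, start Z0 = Sat((r ∧ p)) = {3}, add states in Sat(r) with every successor in Z. Already a fixed point.
Sat(A[r U (r ∧ p)]) = {3}
EF A[r U (r ∧ p)]: least fixpoint, start Z0 = {3}, add states with some successor in Z. Z1 = {1, 3}; Z2 = {1, 2, 3}; Z3 = {1, 2, 3, 7}; Z4 = {0, 1, 2, 3, 7}; Z5 = {0, 1, 2, 3, 4, 7}; fixed.
Sat(EF A[r U (r ∧ p)]) = {0, 1, 2, 3, 4, 7}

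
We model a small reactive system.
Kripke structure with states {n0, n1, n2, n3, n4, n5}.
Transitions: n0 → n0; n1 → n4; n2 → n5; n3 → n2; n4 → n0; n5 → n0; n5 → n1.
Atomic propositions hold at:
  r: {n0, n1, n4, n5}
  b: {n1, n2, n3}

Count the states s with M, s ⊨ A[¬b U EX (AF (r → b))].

Sat(¬b) = {n0, n4, n5}
Sat(r → b) = {n1, n2, n3}
AF (r → b): least fixpoint, start Z0 = {n1, n2, n3}, add states with every successor in Z. Already a fixed point.
Sat(AF (r → b)) = {n1, n2, n3}
Sat(EX (AF (r → b))) = {s : some successor in {n1, n2, n3}} = {n3, n5}
A[¬b U EX (AF (r → b))]: least fixpoint, start Z0 = Sat(EX (AF (r → b))) = {n3, n5}, add states in Sat(¬b) with every successor in Z. Already a fixed point.
Sat(A[¬b U EX (AF (r → b))]) = {n3, n5}
|Sat(A[¬b U EX (AF (r → b))])| = |{n3, n5}| = 2.

2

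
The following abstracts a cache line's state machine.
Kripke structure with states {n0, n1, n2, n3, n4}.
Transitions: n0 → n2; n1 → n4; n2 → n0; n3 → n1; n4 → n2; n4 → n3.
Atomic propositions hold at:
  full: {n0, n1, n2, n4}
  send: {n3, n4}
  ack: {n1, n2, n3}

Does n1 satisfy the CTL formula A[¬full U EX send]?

Sat(¬full) = {n3}
Sat(EX send) = {s : some successor in {n3, n4}} = {n1, n4}
A[¬full U EX send]: least fixpoint, start Z0 = Sat(EX send) = {n1, n4}, add states in Sat(¬full) with every successor in Z. Z1 = {n1, n3, n4}; fixed.
Sat(A[¬full U EX send]) = {n1, n3, n4}
n1 ∈ Sat(A[¬full U EX send]) = {n1, n3, n4}, so the formula holds at n1.

Yes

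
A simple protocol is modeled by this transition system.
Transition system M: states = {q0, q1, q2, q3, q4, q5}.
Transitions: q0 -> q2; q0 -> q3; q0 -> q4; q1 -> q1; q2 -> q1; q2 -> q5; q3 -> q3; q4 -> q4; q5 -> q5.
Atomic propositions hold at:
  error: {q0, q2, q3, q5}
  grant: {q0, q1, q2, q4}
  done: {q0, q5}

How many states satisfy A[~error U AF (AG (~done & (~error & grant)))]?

Sat(~error) = {q1, q4}
Sat(~done) = {q1, q2, q3, q4}
Sat(~error & grant) = {q1, q4}
Sat(~done & (~error & grant)) = {q1, q4}
AG (~done & (~error & grant)): greatest fixpoint, start Z0 = {q1, q4}, keep only states in Sat with every successor in Z. Already a fixed point.
Sat(AG (~done & (~error & grant))) = {q1, q4}
AF (AG (~done & (~error & grant))): least fixpoint, start Z0 = {q1, q4}, add states with every successor in Z. Already a fixed point.
Sat(AF (AG (~done & (~error & grant)))) = {q1, q4}
A[~error U AF (AG (~done & (~error & grant)))]: least fixpoint, start Z0 = Sat(AF (AG (~done & (~error & grant)))) = {q1, q4}, add states in Sat(~error) with every successor in Z. Already a fixed point.
Sat(A[~error U AF (AG (~done & (~error & grant)))]) = {q1, q4}
|Sat(A[~error U AF (AG (~done & (~error & grant)))])| = |{q1, q4}| = 2.

2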